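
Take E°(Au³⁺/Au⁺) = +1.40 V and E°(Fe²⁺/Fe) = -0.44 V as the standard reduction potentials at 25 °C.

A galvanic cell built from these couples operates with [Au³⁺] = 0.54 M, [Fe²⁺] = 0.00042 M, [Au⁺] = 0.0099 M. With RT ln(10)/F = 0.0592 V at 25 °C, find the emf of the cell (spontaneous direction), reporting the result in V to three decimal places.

Au³⁺/Au⁺ is the cathode (higher E°), Fe²⁺/Fe the anode: E°cell = +1.40 − (-0.44) = +1.84 V, n = 2.
Overall: Au³⁺(aq) + Fe(s) → Au⁺(aq) + Fe²⁺(aq)
Q = [Au⁺]·[Fe²⁺] / ([Au³⁺]); log Q = -5.114.
E = E° − (0.0592/n) log Q = +1.84 − (0.0592/2)(-5.114) = +1.991 V.

+1.991 V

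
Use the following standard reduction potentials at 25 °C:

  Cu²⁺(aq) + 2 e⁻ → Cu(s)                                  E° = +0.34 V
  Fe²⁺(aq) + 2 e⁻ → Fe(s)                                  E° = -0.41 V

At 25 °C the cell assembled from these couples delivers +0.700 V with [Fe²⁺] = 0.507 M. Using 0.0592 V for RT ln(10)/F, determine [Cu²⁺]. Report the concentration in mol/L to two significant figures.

0.010 M

Cu²⁺/Cu is the cathode, Fe²⁺/Fe the anode: E°cell = +0.75 V, n = 2.
Overall reaction: Cu²⁺(aq) + Fe(s) → Cu(s) + Fe²⁺(aq); Q = [Fe²⁺]^1/[Cu²⁺]^1.
From E = E° − (0.0592/n) log Q: log Q = (E° − E)·n/0.0592 = (+0.75 − (+0.700))·2/0.0592 = 1.6892.
So 1·log[Cu²⁺] = 1·log(0.507) − log Q = -0.2950 − (1.6892) = -1.9842; [Cu²⁺] = 10^(-1.9842) ≈ 0.010 M.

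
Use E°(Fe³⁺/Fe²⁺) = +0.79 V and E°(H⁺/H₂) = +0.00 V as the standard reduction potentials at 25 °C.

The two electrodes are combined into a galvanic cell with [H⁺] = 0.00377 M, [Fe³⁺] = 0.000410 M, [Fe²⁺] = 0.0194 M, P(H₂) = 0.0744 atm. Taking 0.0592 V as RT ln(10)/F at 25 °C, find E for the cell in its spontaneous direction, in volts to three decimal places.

Fe³⁺/Fe²⁺ is the cathode (higher E°), H⁺/H₂ the anode: E°cell = +0.79 − (+0.00) = +0.79 V, n = 2.
Overall: 2 Fe³⁺(aq) + H₂(g) → 2 Fe²⁺(aq) + 2 H⁺(aq)
Q = [Fe²⁺]^2·[H⁺]^2 / ([Fe³⁺]^2·P(H₂)); log Q = -0.369.
E = E° − (0.0592/n) log Q = +0.79 − (0.0592/2)(-0.369) = +0.801 V.

+0.801 V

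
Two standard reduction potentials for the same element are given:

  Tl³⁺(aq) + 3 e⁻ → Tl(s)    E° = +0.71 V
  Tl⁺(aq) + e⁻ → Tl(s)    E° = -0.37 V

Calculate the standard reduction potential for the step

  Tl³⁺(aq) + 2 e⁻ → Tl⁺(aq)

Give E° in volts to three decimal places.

Sequential free energies add, so n₃E°₃ = n₁E°₁ + n₂E°₂.
With n₃ = 3, and the known step contributing 1×(-0.37) V, the unknown satisfies 2·E° = 3×(+0.71) − 1×(-0.37) = +2.500.
E° = +2.500 / 2 = +1.250 V.

+1.250 V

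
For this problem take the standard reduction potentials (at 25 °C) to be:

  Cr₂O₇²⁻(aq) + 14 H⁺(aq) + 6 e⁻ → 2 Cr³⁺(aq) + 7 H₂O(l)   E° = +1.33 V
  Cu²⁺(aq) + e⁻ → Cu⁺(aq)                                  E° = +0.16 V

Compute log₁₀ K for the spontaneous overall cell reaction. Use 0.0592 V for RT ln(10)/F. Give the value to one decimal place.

118.6

Cathode: Cr₂O₇²⁻/Cr³⁺; anode: Cu²⁺/Cu⁺. E°cell = +1.17 V, n = 6.
log K = nE°cell / 0.0592 = (6)(+1.17) / 0.0592 = 118.6.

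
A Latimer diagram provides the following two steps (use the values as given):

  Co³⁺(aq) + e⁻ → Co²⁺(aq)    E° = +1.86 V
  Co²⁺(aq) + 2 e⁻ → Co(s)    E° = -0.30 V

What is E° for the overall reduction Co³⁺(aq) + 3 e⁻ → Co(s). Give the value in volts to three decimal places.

Adding the free-energy changes (−nFE°) of the two steps gives −n₃FE°₃ = −n₁FE°₁ − n₂FE°₂.
E°₃ = (1×+1.86 + 2×-0.30) / 3 = (+1.260) / 3 = +0.420 V.

+0.420 V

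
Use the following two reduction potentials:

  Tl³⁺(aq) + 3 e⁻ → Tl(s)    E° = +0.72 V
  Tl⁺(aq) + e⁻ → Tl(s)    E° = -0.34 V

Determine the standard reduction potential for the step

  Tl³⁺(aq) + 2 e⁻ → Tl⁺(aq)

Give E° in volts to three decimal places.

+1.250 V

Sequential free energies add, so n₃E°₃ = n₁E°₁ + n₂E°₂.
With n₃ = 3, and the known step contributing 1×(-0.34) V, the unknown satisfies 2·E° = 3×(+0.72) − 1×(-0.34) = +2.500.
E° = +2.500 / 2 = +1.250 V.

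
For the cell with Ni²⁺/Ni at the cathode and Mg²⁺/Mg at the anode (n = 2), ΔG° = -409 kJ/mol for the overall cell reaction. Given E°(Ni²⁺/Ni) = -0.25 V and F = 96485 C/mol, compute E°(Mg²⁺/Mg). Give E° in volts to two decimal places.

E°cell = −ΔG°/(nF) = −(-409×10³)/((2)(96485)) = +2.120 V.
Since Ni²⁺/Ni is the cathode and Mg²⁺/Mg the anode, E°cell = E°(Ni²⁺/Ni) − E°(Mg²⁺/Mg).
So E°(Mg²⁺/Mg) = E°(Ni²⁺/Ni) − E°cell = (-0.25) − (+2.120) = -2.37 V.

-2.37 V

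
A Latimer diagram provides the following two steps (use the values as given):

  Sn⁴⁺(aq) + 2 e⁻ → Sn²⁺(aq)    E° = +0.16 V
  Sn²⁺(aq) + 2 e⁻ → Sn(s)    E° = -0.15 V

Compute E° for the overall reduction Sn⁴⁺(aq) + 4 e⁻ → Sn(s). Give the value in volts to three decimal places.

+0.005 V

Since ΔG° = −nFE° is additive over sequential reductions, n₃E°₃ = n₁E°₁ + n₂E°₂.
E°₃ = (2×+0.16 + 2×-0.15) / 4 = (+0.020) / 4 = +0.005 V.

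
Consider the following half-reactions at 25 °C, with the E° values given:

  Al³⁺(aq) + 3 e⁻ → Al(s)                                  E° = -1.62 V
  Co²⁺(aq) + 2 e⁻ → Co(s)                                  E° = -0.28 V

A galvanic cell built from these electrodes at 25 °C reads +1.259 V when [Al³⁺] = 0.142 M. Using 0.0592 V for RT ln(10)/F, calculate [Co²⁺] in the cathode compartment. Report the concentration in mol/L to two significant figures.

Co²⁺/Co is the cathode, Al³⁺/Al the anode: E°cell = +1.34 V, n = 6.
Overall reaction: 3 Co²⁺(aq) + 2 Al(s) → 3 Co(s) + 2 Al³⁺(aq); Q = [Al³⁺]^2/[Co²⁺]^3.
From E = E° − (0.0592/n) log Q: log Q = (E° − E)·n/0.0592 = (+1.34 − (+1.259))·6/0.0592 = 8.2095.
So 3·log[Co²⁺] = 2·log(0.142) − log Q = -1.6954 − (8.2095) = -9.9049; log[Co²⁺] = -9.9049 / 3 = -3.3016; [Co²⁺] = 10^(-3.3016) ≈ 0.00050 M.

0.00050 M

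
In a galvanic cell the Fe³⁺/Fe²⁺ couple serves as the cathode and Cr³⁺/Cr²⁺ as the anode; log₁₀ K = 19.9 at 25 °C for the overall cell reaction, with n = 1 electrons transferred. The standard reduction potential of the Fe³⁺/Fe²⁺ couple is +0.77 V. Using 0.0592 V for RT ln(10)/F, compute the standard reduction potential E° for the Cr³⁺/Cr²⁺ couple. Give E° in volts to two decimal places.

E°cell = (0.0592/n)·log K = (0.0592/1)(19.9) = +1.178 V.
Since Fe³⁺/Fe²⁺ is the cathode and Cr³⁺/Cr²⁺ the anode, E°cell = E°(Fe³⁺/Fe²⁺) − E°(Cr³⁺/Cr²⁺).
So E°(Cr³⁺/Cr²⁺) = E°(Fe³⁺/Fe²⁺) − E°cell = (+0.77) − (+1.178) = -0.41 V.

-0.41 V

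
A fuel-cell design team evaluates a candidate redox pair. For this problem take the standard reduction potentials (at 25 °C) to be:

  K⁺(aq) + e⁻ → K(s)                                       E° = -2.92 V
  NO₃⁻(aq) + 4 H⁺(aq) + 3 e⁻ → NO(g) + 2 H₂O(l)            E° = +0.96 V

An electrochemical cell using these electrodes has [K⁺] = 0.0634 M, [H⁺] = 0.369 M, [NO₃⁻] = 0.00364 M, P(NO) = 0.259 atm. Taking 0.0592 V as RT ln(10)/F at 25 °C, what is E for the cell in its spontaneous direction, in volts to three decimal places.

+3.880 V

NO₃⁻/NO is the cathode (higher E°), K⁺/K the anode: E°cell = +0.96 − (-2.92) = +3.88 V, n = 3.
Overall: NO₃⁻(aq) + 4 H⁺(aq) + 3 K(s) → NO(g) + 2 H₂O(l) + 3 K⁺(aq)
Q = P(NO)·[K⁺]^3 / ([NO₃⁻]·[H⁺]^4); log Q = -0.010.
E = E° − (0.0592/n) log Q = +3.88 − (0.0592/3)(-0.010) = +3.880 V.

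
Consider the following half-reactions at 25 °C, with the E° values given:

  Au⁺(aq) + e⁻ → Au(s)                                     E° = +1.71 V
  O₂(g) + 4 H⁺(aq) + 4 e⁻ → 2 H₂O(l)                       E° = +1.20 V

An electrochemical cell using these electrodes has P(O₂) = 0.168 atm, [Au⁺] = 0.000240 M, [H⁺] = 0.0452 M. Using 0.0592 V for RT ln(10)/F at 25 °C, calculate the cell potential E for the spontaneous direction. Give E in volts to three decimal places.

Au⁺/Au is the cathode (higher E°), O₂/H₂O the anode: E°cell = +1.71 − (+1.20) = +0.51 V, n = 4.
Overall: 4 Au⁺(aq) + 2 H₂O(l) → 4 Au(s) + O₂(g) + 4 H⁺(aq)
Q = P(O₂)·[H⁺]^4 / ([Au⁺]^4); log Q = 8.325.
E = E° − (0.0592/n) log Q = +0.51 − (0.0592/4)(8.325) = +0.387 V.

+0.387 V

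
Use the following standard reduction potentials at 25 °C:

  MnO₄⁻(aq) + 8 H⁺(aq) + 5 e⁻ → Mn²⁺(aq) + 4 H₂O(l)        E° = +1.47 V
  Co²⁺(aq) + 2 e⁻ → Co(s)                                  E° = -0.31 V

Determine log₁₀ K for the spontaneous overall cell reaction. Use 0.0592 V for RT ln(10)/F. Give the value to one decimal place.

300.7

Cathode: MnO₄⁻/Mn²⁺; anode: Co²⁺/Co. E°cell = +1.78 V, n = 10.
log K = nE°cell / 0.0592 = (10)(+1.78) / 0.0592 = 300.7.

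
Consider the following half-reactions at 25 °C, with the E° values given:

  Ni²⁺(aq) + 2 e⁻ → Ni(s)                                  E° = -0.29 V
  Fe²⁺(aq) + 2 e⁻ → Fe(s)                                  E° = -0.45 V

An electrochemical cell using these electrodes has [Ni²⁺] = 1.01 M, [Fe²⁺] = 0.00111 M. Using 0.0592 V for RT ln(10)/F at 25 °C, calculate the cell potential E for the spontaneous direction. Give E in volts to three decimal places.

Ni²⁺/Ni is the cathode (higher E°), Fe²⁺/Fe the anode: E°cell = -0.29 − (-0.45) = +0.16 V, n = 2.
Overall: Ni²⁺(aq) + Fe(s) → Ni(s) + Fe²⁺(aq)
Q = [Fe²⁺] / ([Ni²⁺]); log Q = -2.959.
E = E° − (0.0592/n) log Q = +0.16 − (0.0592/2)(-2.959) = +0.248 V.

+0.248 V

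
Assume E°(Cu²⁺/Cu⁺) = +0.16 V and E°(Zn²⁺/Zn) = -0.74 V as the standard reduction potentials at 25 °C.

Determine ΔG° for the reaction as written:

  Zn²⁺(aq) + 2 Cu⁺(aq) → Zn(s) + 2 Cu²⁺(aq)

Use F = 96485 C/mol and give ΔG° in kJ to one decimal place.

As written, Zn²⁺/Zn is reduced (cathode) and Cu²⁺/Cu⁺ is oxidised (anode), so E°cell = (-0.74) − (+0.16) = -0.90 V.
Balancing electrons gives n = 2.
ΔG° = −nFE° = −(2)(96485)(-0.90) = 173,673 J = +173.7 kJ.

+173.7 kJ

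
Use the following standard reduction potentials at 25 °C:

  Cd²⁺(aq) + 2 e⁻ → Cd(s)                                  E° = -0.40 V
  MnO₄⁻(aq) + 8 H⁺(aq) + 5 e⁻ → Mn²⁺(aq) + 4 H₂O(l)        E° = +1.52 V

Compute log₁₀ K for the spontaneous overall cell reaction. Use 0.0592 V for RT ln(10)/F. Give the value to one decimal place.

Cathode: MnO₄⁻/Mn²⁺; anode: Cd²⁺/Cd. E°cell = +1.92 V, n = 10.
log K = nE°cell / 0.0592 = (10)(+1.92) / 0.0592 = 324.3.

324.3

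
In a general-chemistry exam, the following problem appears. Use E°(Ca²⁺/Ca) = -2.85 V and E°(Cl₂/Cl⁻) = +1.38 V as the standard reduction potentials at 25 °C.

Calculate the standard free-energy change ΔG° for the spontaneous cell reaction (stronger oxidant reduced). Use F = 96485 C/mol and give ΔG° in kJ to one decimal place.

Cl₂/Cl⁻ (E° = +1.38 V) is the cathode; Ca²⁺/Ca (E° = -2.85 V) is the anode, so E°cell = +4.23 V.
Balancing electrons gives n = 2 (lcm of 2 and 2).
ΔG° = −nFE° = −(2)(96485)(+4.23) = -816,263 J = -816.3 kJ.

-816.3 kJ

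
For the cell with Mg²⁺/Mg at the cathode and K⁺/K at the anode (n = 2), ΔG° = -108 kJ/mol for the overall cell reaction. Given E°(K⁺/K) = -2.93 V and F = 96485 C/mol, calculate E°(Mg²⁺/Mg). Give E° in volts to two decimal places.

E°cell = −ΔG°/(nF) = −(-108×10³)/((2)(96485)) = +0.560 V.
Since Mg²⁺/Mg is the cathode and K⁺/K the anode, E°cell = E°(Mg²⁺/Mg) − E°(K⁺/K).
So E°(Mg²⁺/Mg) = E°cell + E°(K⁺/K) = +0.560 + (-2.93) = -2.37 V.

-2.37 V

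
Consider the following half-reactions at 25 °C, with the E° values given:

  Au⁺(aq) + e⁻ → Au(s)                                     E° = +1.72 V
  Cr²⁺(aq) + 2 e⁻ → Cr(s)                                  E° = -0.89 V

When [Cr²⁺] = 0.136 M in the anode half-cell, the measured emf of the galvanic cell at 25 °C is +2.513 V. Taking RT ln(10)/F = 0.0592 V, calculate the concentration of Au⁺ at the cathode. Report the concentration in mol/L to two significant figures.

0.0085 M

Au⁺/Au is the cathode, Cr²⁺/Cr the anode: E°cell = +2.61 V, n = 2.
Overall reaction: 2 Au⁺(aq) + Cr(s) → 2 Au(s) + Cr²⁺(aq); Q = [Cr²⁺]^1/[Au⁺]^2.
From E = E° − (0.0592/n) log Q: log Q = (E° − E)·n/0.0592 = (+2.61 − (+2.513))·2/0.0592 = 3.2770.
So 2·log[Au⁺] = 1·log(0.136) − log Q = -0.8665 − (3.2770) = -4.1435; log[Au⁺] = -4.1435 / 2 = -2.0718; [Au⁺] = 10^(-2.0718) ≈ 0.0085 M.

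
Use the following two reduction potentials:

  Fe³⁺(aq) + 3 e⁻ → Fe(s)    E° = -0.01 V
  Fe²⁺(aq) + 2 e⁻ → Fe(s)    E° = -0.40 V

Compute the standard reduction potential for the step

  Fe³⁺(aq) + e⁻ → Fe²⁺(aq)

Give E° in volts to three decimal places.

Sequential free energies add, so n₃E°₃ = n₁E°₁ + n₂E°₂.
With n₃ = 3, and the known step contributing 2×(-0.40) V, the unknown satisfies 1·E° = 3×(-0.01) − 2×(-0.40) = +0.770.
E° = +0.770 / 1 = +0.770 V.

+0.770 V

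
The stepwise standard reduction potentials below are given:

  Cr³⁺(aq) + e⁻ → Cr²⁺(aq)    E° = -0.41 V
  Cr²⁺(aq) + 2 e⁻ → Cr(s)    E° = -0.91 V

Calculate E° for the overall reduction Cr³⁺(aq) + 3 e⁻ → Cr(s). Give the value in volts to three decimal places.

-0.743 V

Since ΔG° = −nFE° is additive over sequential reductions, n₃E°₃ = n₁E°₁ + n₂E°₂.
E°₃ = (1×-0.41 + 2×-0.91) / 3 = (-2.230) / 3 = -0.743 V.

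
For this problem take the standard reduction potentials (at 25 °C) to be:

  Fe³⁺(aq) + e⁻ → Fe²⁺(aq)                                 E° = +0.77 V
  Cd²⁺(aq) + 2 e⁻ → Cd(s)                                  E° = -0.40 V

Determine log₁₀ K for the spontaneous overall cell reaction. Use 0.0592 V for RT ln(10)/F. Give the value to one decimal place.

39.5

Cathode: Fe³⁺/Fe²⁺; anode: Cd²⁺/Cd. E°cell = +1.17 V, n = 2.
log K = nE°cell / 0.0592 = (2)(+1.17) / 0.0592 = 39.5.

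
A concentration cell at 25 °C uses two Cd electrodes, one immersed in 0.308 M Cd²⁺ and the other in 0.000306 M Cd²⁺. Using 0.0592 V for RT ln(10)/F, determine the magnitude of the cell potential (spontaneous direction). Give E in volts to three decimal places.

For a concentration cell E°cell = 0. The 0.308 M side is the cathode (reduction is favoured where [Cd²⁺] is higher).
With n = 2, E = −(0.0592/2) log([Cd²⁺]ₐₙ/[Cd²⁺]꜀ₐₜ) = −(0.0592/2) log(0.000306/0.308) = −(0.0592/2)(-3.003) = +0.089 V.

+0.089 V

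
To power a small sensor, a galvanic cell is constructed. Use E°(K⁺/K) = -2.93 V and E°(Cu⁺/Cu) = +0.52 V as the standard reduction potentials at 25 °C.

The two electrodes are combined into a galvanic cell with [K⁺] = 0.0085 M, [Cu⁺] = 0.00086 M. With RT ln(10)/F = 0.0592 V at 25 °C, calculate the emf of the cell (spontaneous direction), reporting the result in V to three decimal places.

+3.391 V

Cu⁺/Cu is the cathode (higher E°), K⁺/K the anode: E°cell = +0.52 − (-2.93) = +3.45 V, n = 1.
Overall: Cu⁺(aq) + K(s) → Cu(s) + K⁺(aq)
Q = [K⁺] / ([Cu⁺]); log Q = 0.995.
E = E° − (0.0592/n) log Q = +3.45 − (0.0592/1)(0.995) = +3.391 V.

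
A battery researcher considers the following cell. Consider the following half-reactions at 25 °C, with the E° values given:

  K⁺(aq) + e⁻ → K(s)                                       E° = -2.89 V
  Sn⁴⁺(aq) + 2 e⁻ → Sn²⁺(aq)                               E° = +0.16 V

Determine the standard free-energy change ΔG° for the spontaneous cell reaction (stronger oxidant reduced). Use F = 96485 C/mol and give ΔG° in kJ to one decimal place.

Sn⁴⁺/Sn²⁺ (E° = +0.16 V) is the cathode; K⁺/K (E° = -2.89 V) is the anode, so E°cell = +3.05 V.
Balancing electrons gives n = 2 (lcm of 2 and 1).
ΔG° = −nFE° = −(2)(96485)(+3.05) = -588,558 J = -588.6 kJ.

-588.6 kJ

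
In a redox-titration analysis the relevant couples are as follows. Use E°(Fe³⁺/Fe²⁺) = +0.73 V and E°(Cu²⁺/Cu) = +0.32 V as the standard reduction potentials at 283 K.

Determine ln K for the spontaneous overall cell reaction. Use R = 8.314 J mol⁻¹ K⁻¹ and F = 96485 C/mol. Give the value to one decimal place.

Cathode: Fe³⁺/Fe²⁺; anode: Cu²⁺/Cu. E°cell = (+0.73) − (+0.32) = +0.41 V, with n = 2.
ΔG° = −nFE° = −RT ln K, so ln K = nFE°/(RT) = (2)(96485)(+0.41) / ((8.314)(283)) = 33.626.

33.6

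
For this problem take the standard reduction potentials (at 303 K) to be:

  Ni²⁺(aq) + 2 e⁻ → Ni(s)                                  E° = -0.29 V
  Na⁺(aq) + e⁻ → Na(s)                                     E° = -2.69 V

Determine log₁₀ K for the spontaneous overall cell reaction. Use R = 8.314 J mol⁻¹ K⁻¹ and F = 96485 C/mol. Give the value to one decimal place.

79.8

Cathode: Ni²⁺/Ni; anode: Na⁺/Na. E°cell = (-0.29) − (-2.69) = +2.40 V, with n = 2.
ΔG° = −nFE° = −RT ln K, so ln K = nFE°/(RT) = (2)(96485)(+2.40) / ((8.314)(303)) = 183.844.
log₁₀ K = 183.844 / ln 10 = 79.8.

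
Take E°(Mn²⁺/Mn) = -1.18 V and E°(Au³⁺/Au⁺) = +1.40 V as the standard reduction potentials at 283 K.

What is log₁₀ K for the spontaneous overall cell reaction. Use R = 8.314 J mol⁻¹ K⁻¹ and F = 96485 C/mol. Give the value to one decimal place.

91.9

Cathode: Au³⁺/Au⁺; anode: Mn²⁺/Mn. E°cell = (+1.40) − (-1.18) = +2.58 V, with n = 2.
ΔG° = −nFE° = −RT ln K, so ln K = nFE°/(RT) = (2)(96485)(+2.58) / ((8.314)(283)) = 211.599.
log₁₀ K = 211.599 / ln 10 = 91.9.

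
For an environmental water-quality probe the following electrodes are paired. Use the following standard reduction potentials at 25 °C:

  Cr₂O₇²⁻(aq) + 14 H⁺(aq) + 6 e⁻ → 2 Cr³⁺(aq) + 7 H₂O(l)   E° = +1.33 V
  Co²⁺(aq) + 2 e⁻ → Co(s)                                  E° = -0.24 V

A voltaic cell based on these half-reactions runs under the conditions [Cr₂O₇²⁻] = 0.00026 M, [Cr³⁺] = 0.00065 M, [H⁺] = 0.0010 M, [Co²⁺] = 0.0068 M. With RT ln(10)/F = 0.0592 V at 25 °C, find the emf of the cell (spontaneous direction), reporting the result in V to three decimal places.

+1.247 V

Cr₂O₇²⁻/Cr³⁺ is the cathode (higher E°), Co²⁺/Co the anode: E°cell = +1.33 − (-0.24) = +1.57 V, n = 6.
Overall: Cr₂O₇²⁻(aq) + 14 H⁺(aq) + 3 Co(s) → 2 Cr³⁺(aq) + 7 H₂O(l) + 3 Co²⁺(aq)
Q = [Cr³⁺]^2·[Co²⁺]^3 / ([Cr₂O₇²⁻]·[H⁺]^14); log Q = 32.708.
E = E° − (0.0592/n) log Q = +1.57 − (0.0592/6)(32.708) = +1.247 V.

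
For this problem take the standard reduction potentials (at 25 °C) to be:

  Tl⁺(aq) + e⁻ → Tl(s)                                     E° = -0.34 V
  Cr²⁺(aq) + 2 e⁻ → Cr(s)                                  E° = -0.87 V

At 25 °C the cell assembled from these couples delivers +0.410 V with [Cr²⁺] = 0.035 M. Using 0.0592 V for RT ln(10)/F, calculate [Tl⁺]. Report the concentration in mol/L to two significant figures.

0.0018 M

Tl⁺/Tl is the cathode, Cr²⁺/Cr the anode: E°cell = +0.53 V, n = 2.
Overall reaction: 2 Tl⁺(aq) + Cr(s) → 2 Tl(s) + Cr²⁺(aq); Q = [Cr²⁺]^1/[Tl⁺]^2.
From E = E° − (0.0592/n) log Q: log Q = (E° − E)·n/0.0592 = (+0.53 − (+0.410))·2/0.0592 = 4.0541.
So 2·log[Tl⁺] = 1·log(0.035) − log Q = -1.4559 − (4.0541) = -5.5100; log[Tl⁺] = -5.5100 / 2 = -2.7550; [Tl⁺] = 10^(-2.7550) ≈ 0.0018 M.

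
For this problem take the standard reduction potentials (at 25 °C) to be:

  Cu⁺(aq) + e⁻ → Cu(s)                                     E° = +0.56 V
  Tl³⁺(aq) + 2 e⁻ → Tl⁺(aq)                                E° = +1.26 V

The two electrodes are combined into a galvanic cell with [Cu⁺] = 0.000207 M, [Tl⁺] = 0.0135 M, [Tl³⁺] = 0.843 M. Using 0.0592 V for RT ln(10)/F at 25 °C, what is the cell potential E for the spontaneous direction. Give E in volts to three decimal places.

Tl³⁺/Tl⁺ is the cathode (higher E°), Cu⁺/Cu the anode: E°cell = +1.26 − (+0.56) = +0.70 V, n = 2.
Overall: Tl³⁺(aq) + 2 Cu(s) → Tl⁺(aq) + 2 Cu⁺(aq)
Q = [Tl⁺]·[Cu⁺]^2 / ([Tl³⁺]); log Q = -9.164.
E = E° − (0.0592/n) log Q = +0.70 − (0.0592/2)(-9.164) = +0.971 V.

+0.971 V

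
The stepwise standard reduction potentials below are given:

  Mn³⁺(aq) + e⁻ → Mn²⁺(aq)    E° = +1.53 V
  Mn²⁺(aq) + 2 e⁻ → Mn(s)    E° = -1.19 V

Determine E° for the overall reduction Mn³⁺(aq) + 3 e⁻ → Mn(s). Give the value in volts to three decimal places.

Since ΔG° = −nFE° is additive over sequential reductions, n₃E°₃ = n₁E°₁ + n₂E°₂.
E°₃ = (1×+1.53 + 2×-1.19) / 3 = (-0.850) / 3 = -0.283 V.

-0.283 V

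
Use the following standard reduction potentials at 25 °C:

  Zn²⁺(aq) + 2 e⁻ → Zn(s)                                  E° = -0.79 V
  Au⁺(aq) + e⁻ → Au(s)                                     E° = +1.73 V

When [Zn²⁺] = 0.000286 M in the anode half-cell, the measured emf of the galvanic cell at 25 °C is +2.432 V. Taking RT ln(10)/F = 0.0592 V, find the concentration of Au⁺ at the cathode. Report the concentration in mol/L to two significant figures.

0.00055 M

Au⁺/Au is the cathode, Zn²⁺/Zn the anode: E°cell = +2.52 V, n = 2.
Overall reaction: 2 Au⁺(aq) + Zn(s) → 2 Au(s) + Zn²⁺(aq); Q = [Zn²⁺]^1/[Au⁺]^2.
From E = E° − (0.0592/n) log Q: log Q = (E° − E)·n/0.0592 = (+2.52 − (+2.432))·2/0.0592 = 2.9730.
So 2·log[Au⁺] = 1·log(0.000286) − log Q = -3.5436 − (2.9730) = -6.5166; log[Au⁺] = -6.5166 / 2 = -3.2583; [Au⁺] = 10^(-3.2583) ≈ 0.00055 M.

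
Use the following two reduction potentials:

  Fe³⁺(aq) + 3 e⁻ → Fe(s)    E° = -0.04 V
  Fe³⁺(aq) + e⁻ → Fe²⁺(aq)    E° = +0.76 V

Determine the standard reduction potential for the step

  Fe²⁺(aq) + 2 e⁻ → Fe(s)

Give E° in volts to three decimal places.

Sequential free energies add, so n₃E°₃ = n₁E°₁ + n₂E°₂.
With n₃ = 3, and the known step contributing 1×(+0.76) V, the unknown satisfies 2·E° = 3×(-0.04) − 1×(+0.76) = -0.880.
E° = -0.880 / 2 = -0.440 V.

-0.440 V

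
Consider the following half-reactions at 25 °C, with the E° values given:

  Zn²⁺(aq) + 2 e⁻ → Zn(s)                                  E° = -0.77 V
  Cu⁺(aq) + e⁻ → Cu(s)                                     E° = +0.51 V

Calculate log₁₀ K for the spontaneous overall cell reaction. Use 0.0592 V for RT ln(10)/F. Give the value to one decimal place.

Cathode: Cu⁺/Cu; anode: Zn²⁺/Zn. E°cell = +1.28 V, n = 2.
log K = nE°cell / 0.0592 = (2)(+1.28) / 0.0592 = 43.2.

43.2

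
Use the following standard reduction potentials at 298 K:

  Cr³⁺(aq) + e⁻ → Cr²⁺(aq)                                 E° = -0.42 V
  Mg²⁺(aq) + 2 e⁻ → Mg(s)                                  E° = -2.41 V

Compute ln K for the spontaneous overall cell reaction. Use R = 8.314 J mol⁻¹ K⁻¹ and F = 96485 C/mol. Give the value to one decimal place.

Cathode: Cr³⁺/Cr²⁺; anode: Mg²⁺/Mg. E°cell = (-0.42) − (-2.41) = +1.99 V, with n = 2.
ΔG° = −nFE° = −RT ln K, so ln K = nFE°/(RT) = (2)(96485)(+1.99) / ((8.314)(298)) = 154.995.

155.0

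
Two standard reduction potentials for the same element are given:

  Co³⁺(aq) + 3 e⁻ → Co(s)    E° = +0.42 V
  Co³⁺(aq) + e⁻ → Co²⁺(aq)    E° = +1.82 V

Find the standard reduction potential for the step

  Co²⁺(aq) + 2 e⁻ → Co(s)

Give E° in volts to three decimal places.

-0.280 V

Sequential free energies add, so n₃E°₃ = n₁E°₁ + n₂E°₂.
With n₃ = 3, and the known step contributing 1×(+1.82) V, the unknown satisfies 2·E° = 3×(+0.42) − 1×(+1.82) = -0.560.
E° = -0.560 / 2 = -0.280 V.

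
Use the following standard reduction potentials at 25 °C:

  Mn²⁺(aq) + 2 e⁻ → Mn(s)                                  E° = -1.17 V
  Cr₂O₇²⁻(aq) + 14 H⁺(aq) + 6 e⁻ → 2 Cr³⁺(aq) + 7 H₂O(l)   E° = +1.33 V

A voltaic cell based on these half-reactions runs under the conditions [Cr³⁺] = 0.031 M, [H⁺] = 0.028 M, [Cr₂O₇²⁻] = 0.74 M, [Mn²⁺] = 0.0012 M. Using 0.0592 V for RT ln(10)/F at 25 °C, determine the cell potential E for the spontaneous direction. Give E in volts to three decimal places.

Cr₂O₇²⁻/Cr³⁺ is the cathode (higher E°), Mn²⁺/Mn the anode: E°cell = +1.33 − (-1.17) = +2.50 V, n = 6.
Overall: Cr₂O₇²⁻(aq) + 14 H⁺(aq) + 3 Mn(s) → 2 Cr³⁺(aq) + 7 H₂O(l) + 3 Mn²⁺(aq)
Q = [Cr³⁺]^2·[Mn²⁺]^3 / ([Cr₂O₇²⁻]·[H⁺]^14); log Q = 10.091.
E = E° − (0.0592/n) log Q = +2.50 − (0.0592/6)(10.091) = +2.400 V.

+2.400 V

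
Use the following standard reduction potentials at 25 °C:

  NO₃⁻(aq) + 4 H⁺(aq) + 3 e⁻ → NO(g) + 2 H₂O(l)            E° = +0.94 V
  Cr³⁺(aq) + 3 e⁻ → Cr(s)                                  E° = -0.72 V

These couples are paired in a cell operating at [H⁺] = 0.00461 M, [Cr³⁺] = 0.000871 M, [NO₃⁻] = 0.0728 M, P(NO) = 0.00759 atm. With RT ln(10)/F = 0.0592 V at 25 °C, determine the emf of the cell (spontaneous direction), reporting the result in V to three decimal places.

NO₃⁻/NO is the cathode (higher E°), Cr³⁺/Cr the anode: E°cell = +0.94 − (-0.72) = +1.66 V, n = 3.
Overall: NO₃⁻(aq) + 4 H⁺(aq) + Cr(s) → NO(g) + 2 H₂O(l) + Cr³⁺(aq)
Q = P(NO)·[Cr³⁺] / ([NO₃⁻]·[H⁺]^4); log Q = 5.303.
E = E° − (0.0592/n) log Q = +1.66 − (0.0592/3)(5.303) = +1.555 V.

+1.555 V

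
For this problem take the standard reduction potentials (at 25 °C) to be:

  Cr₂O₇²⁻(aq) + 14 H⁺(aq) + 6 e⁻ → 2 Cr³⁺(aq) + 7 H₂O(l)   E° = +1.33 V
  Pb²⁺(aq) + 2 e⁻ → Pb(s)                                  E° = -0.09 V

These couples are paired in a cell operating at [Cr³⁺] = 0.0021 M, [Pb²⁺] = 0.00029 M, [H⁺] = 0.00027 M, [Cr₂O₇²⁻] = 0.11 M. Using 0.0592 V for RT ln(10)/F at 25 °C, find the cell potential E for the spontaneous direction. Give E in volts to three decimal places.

+1.075 V

Cr₂O₇²⁻/Cr³⁺ is the cathode (higher E°), Pb²⁺/Pb the anode: E°cell = +1.33 − (-0.09) = +1.42 V, n = 6.
Overall: Cr₂O₇²⁻(aq) + 14 H⁺(aq) + 3 Pb(s) → 2 Cr³⁺(aq) + 7 H₂O(l) + 3 Pb²⁺(aq)
Q = [Cr³⁺]^2·[Pb²⁺]^3 / ([Cr₂O₇²⁻]·[H⁺]^14); log Q = 34.951.
E = E° − (0.0592/n) log Q = +1.42 − (0.0592/6)(34.951) = +1.075 V.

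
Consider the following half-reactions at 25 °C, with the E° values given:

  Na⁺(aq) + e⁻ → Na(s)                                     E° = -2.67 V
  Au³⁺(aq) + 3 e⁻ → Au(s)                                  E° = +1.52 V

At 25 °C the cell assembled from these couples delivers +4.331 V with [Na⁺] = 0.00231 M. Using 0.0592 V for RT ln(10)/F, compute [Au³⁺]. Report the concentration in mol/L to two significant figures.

Au³⁺/Au is the cathode, Na⁺/Na the anode: E°cell = +4.19 V, n = 3.
Overall reaction: Au³⁺(aq) + 3 Na(s) → Au(s) + 3 Na⁺(aq); Q = [Na⁺]^3/[Au³⁺]^1.
From E = E° − (0.0592/n) log Q: log Q = (E° − E)·n/0.0592 = (+4.19 − (+4.331))·3/0.0592 = -7.1453.
So 1·log[Au³⁺] = 3·log(0.00231) − log Q = -7.9092 − (-7.1453) = -0.7639; [Au³⁺] = 10^(-0.7639) ≈ 0.17 M.

0.17 M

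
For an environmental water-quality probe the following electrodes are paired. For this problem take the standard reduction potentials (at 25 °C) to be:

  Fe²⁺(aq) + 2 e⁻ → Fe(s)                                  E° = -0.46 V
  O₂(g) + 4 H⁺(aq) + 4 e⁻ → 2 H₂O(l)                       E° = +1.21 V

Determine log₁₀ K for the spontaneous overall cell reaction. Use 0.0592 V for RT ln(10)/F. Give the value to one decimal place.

112.8

Cathode: O₂/H₂O; anode: Fe²⁺/Fe. E°cell = +1.67 V, n = 4.
log K = nE°cell / 0.0592 = (4)(+1.67) / 0.0592 = 112.8.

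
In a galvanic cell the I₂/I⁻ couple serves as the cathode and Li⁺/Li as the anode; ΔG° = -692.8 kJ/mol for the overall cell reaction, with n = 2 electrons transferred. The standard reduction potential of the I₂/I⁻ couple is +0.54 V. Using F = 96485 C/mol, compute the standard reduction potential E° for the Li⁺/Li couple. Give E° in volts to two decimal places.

-3.05 V

E°cell = −ΔG°/(nF) = −(-692.8×10³)/((2)(96485)) = +3.590 V.
Since I₂/I⁻ is the cathode and Li⁺/Li the anode, E°cell = E°(I₂/I⁻) − E°(Li⁺/Li).
So E°(Li⁺/Li) = E°(I₂/I⁻) − E°cell = (+0.54) − (+3.590) = -3.05 V.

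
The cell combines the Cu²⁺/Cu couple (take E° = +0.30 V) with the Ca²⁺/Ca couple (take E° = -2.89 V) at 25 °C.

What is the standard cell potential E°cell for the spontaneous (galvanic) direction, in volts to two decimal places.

+3.19 V

The Cu²⁺/Cu couple has the higher reduction potential, so it is the cathode; Ca²⁺/Ca is oxidised at the anode.
E°cell = E°(cathode) − E°(anode) = (+0.30) − (-2.89) = +3.19 V.
Since E°cell > 0, the reaction is spontaneous under standard conditions.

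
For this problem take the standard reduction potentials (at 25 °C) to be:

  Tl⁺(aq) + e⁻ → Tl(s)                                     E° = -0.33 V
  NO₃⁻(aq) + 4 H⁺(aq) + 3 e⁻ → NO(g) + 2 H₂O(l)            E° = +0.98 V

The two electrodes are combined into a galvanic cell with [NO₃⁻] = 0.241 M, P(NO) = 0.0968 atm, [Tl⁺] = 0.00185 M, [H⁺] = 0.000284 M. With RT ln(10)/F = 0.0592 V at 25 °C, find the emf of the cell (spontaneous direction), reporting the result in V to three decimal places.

+1.200 V

NO₃⁻/NO is the cathode (higher E°), Tl⁺/Tl the anode: E°cell = +0.98 − (-0.33) = +1.31 V, n = 3.
Overall: NO₃⁻(aq) + 4 H⁺(aq) + 3 Tl(s) → NO(g) + 2 H₂O(l) + 3 Tl⁺(aq)
Q = P(NO)·[Tl⁺]^3 / ([NO₃⁻]·[H⁺]^4); log Q = 5.592.
E = E° − (0.0592/n) log Q = +1.31 − (0.0592/3)(5.592) = +1.200 V.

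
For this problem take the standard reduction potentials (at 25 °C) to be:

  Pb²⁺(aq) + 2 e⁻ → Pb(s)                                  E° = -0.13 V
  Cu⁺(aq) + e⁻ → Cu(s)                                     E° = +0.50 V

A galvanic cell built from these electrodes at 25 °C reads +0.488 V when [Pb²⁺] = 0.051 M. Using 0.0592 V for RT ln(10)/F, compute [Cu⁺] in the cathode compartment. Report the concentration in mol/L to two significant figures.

Cu⁺/Cu is the cathode, Pb²⁺/Pb the anode: E°cell = +0.63 V, n = 2.
Overall reaction: 2 Cu⁺(aq) + Pb(s) → 2 Cu(s) + Pb²⁺(aq); Q = [Pb²⁺]^1/[Cu⁺]^2.
From E = E° − (0.0592/n) log Q: log Q = (E° − E)·n/0.0592 = (+0.63 − (+0.488))·2/0.0592 = 4.7973.
So 2·log[Cu⁺] = 1·log(0.051) − log Q = -1.2924 − (4.7973) = -6.0897; log[Cu⁺] = -6.0897 / 2 = -3.0448; [Cu⁺] = 10^(-3.0448) ≈ 0.00090 M.

0.00090 M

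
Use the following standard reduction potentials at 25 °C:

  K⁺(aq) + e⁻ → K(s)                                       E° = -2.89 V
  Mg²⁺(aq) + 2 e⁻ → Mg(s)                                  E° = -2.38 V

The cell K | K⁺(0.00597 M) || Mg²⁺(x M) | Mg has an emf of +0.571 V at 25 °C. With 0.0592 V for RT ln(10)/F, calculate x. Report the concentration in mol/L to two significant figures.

0.0041 M

Mg²⁺/Mg is the cathode, K⁺/K the anode: E°cell = +0.51 V, n = 2.
Overall reaction: Mg²⁺(aq) + 2 K(s) → Mg(s) + 2 K⁺(aq); Q = [K⁺]^2/[Mg²⁺]^1.
From E = E° − (0.0592/n) log Q: log Q = (E° − E)·n/0.0592 = (+0.51 − (+0.571))·2/0.0592 = -2.0608.
So 1·log[Mg²⁺] = 2·log(0.00597) − log Q = -4.4481 − (-2.0608) = -2.3873; [Mg²⁺] = 10^(-2.3873) ≈ 0.0041 M.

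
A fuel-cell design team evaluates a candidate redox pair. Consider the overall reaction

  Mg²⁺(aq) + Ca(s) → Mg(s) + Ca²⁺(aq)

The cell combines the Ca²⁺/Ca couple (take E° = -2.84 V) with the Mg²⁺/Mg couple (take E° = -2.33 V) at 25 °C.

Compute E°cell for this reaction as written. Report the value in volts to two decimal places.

The Mg²⁺/Mg couple has the higher reduction potential, so it is the cathode; Ca²⁺/Ca is oxidised at the anode.
E°cell = E°(cathode) − E°(anode) = (-2.33) − (-2.84) = +0.51 V.
Since E°cell > 0, the reaction is spontaneous under standard conditions.

+0.51 V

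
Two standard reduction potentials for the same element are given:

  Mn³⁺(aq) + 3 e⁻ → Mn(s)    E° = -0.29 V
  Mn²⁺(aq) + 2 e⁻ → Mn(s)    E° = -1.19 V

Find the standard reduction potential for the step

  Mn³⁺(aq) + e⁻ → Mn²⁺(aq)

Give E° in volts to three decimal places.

+1.510 V

Sequential free energies add, so n₃E°₃ = n₁E°₁ + n₂E°₂.
With n₃ = 3, and the known step contributing 2×(-1.19) V, the unknown satisfies 1·E° = 3×(-0.29) − 2×(-1.19) = +1.510.
E° = +1.510 / 1 = +1.510 V.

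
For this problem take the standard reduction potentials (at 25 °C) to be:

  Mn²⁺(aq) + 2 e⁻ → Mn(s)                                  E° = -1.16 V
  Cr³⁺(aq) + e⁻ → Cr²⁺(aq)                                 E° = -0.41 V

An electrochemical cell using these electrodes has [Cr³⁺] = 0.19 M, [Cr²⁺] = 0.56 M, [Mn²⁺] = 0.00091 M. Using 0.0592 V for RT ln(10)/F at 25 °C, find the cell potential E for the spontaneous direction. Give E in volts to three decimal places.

+0.812 V

Cr³⁺/Cr²⁺ is the cathode (higher E°), Mn²⁺/Mn the anode: E°cell = -0.41 − (-1.16) = +0.75 V, n = 2.
Overall: 2 Cr³⁺(aq) + Mn(s) → 2 Cr²⁺(aq) + Mn²⁺(aq)
Q = [Cr²⁺]^2·[Mn²⁺] / ([Cr³⁺]^2); log Q = -2.102.
E = E° − (0.0592/n) log Q = +0.75 − (0.0592/2)(-2.102) = +0.812 V.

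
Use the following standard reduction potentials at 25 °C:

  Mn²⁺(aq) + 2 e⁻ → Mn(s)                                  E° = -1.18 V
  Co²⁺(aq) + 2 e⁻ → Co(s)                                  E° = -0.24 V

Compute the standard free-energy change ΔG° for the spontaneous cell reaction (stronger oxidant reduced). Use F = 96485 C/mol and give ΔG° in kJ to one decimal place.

-181.4 kJ

Co²⁺/Co (E° = -0.24 V) is the cathode; Mn²⁺/Mn (E° = -1.18 V) is the anode, so E°cell = +0.94 V.
Balancing electrons gives n = 2 (lcm of 2 and 2).
ΔG° = −nFE° = −(2)(96485)(+0.94) = -181,392 J = -181.4 kJ.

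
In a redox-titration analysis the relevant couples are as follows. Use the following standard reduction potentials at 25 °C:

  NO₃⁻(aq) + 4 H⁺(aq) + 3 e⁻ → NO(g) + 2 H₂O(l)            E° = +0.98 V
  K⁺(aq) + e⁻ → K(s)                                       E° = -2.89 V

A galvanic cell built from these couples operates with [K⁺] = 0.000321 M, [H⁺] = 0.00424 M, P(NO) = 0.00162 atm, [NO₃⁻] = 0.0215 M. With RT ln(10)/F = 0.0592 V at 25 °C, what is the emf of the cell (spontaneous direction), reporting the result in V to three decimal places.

NO₃⁻/NO is the cathode (higher E°), K⁺/K the anode: E°cell = +0.98 − (-2.89) = +3.87 V, n = 3.
Overall: NO₃⁻(aq) + 4 H⁺(aq) + 3 K(s) → NO(g) + 2 H₂O(l) + 3 K⁺(aq)
Q = P(NO)·[K⁺]^3 / ([NO₃⁻]·[H⁺]^4); log Q = -2.113.
E = E° − (0.0592/n) log Q = +3.87 − (0.0592/3)(-2.113) = +3.912 V.

+3.912 V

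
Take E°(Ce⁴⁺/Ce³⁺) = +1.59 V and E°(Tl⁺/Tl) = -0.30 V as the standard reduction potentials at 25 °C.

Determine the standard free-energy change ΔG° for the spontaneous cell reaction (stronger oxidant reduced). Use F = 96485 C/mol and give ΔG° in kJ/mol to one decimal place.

-182.4 kJ/mol

Ce⁴⁺/Ce³⁺ (E° = +1.59 V) is the cathode; Tl⁺/Tl (E° = -0.30 V) is the anode, so E°cell = +1.89 V.
Balancing electrons gives n = 1 (lcm of 1 and 1).
ΔG° = −nFE° = −(1)(96485)(+1.89) = -182,357 J = -182.4 kJ/mol.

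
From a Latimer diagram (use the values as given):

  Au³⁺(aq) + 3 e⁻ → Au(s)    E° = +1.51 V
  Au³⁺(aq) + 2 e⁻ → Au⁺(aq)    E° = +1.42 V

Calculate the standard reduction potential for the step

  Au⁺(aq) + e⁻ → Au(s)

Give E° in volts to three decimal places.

Sequential free energies add, so n₃E°₃ = n₁E°₁ + n₂E°₂.
With n₃ = 3, and the known step contributing 2×(+1.42) V, the unknown satisfies 1·E° = 3×(+1.51) − 2×(+1.42) = +1.690.
E° = +1.690 / 1 = +1.690 V.

+1.690 V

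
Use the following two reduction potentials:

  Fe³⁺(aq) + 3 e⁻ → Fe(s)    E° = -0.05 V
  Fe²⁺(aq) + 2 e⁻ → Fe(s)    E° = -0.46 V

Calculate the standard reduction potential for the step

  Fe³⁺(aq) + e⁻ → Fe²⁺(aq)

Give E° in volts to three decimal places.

Sequential free energies add, so n₃E°₃ = n₁E°₁ + n₂E°₂.
With n₃ = 3, and the known step contributing 2×(-0.46) V, the unknown satisfies 1·E° = 3×(-0.05) − 2×(-0.46) = +0.770.
E° = +0.770 / 1 = +0.770 V.

+0.770 V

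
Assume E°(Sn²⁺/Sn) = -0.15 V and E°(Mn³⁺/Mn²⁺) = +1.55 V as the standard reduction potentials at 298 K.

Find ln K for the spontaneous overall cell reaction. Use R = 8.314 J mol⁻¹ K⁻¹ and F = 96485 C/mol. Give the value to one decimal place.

132.4

Cathode: Mn³⁺/Mn²⁺; anode: Sn²⁺/Sn. E°cell = (+1.55) − (-0.15) = +1.70 V, with n = 2.
ΔG° = −nFE° = −RT ln K, so ln K = nFE°/(RT) = (2)(96485)(+1.70) / ((8.314)(298)) = 132.407.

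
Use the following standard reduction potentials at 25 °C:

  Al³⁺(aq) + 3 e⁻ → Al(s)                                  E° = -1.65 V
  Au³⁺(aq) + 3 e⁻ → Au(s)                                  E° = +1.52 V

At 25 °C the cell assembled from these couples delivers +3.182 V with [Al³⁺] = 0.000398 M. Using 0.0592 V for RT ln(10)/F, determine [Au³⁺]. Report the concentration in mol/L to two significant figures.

Au³⁺/Au is the cathode, Al³⁺/Al the anode: E°cell = +3.17 V, n = 3.
Overall reaction: Au³⁺(aq) + Al(s) → Au(s) + Al³⁺(aq); Q = [Al³⁺]^1/[Au³⁺]^1.
From E = E° − (0.0592/n) log Q: log Q = (E° − E)·n/0.0592 = (+3.17 − (+3.182))·3/0.0592 = -0.6081.
So 1·log[Au³⁺] = 1·log(0.000398) − log Q = -3.4001 − (-0.6081) = -2.7920; [Au³⁺] = 10^(-2.7920) ≈ 0.0016 M.

0.0016 M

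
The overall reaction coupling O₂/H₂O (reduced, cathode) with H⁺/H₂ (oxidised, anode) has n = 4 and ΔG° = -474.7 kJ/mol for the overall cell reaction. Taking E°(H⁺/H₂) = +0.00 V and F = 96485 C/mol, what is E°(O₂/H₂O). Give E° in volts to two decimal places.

+1.23 V

E°cell = −ΔG°/(nF) = −(-474.7×10³)/((4)(96485)) = +1.230 V.
Since O₂/H₂O is the cathode and H⁺/H₂ the anode, E°cell = E°(O₂/H₂O) − E°(H⁺/H₂).
So E°(O₂/H₂O) = E°cell + E°(H⁺/H₂) = +1.230 + (+0.00) = +1.23 V.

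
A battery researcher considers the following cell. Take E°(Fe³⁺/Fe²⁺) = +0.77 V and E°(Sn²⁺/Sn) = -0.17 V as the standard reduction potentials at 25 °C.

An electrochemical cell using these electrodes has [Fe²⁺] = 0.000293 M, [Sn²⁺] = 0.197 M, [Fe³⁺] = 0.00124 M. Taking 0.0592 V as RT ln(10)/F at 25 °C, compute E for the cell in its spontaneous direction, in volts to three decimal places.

+0.998 V

Fe³⁺/Fe²⁺ is the cathode (higher E°), Sn²⁺/Sn the anode: E°cell = +0.77 − (-0.17) = +0.94 V, n = 2.
Overall: 2 Fe³⁺(aq) + Sn(s) → 2 Fe²⁺(aq) + Sn²⁺(aq)
Q = [Fe²⁺]^2·[Sn²⁺] / ([Fe³⁺]^2); log Q = -1.959.
E = E° − (0.0592/n) log Q = +0.94 − (0.0592/2)(-1.959) = +0.998 V.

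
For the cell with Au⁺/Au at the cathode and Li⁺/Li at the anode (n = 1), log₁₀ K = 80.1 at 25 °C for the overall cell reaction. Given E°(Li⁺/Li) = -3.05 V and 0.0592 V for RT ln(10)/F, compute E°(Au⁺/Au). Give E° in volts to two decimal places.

+1.69 V

E°cell = (0.0592/n)·log K = (0.0592/1)(80.1) = +4.742 V.
Since Au⁺/Au is the cathode and Li⁺/Li the anode, E°cell = E°(Au⁺/Au) − E°(Li⁺/Li).
So E°(Au⁺/Au) = E°cell + E°(Li⁺/Li) = +4.742 + (-3.05) = +1.69 V.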